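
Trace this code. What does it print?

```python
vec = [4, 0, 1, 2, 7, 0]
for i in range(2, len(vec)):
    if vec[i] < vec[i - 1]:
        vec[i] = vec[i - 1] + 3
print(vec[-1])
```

10

i=2: 1>=0, unchanged → [4, 0, 1, 2, 7, 0]
i=3: 2>=1, unchanged → [4, 0, 1, 2, 7, 0]
i=4: 7>=2, unchanged → [4, 0, 1, 2, 7, 0]
i=5: 0<7, vec[5] = 7+3 = 10 → [4, 0, 1, 2, 7, 10]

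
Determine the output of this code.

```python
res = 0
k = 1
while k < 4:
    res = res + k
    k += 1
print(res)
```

k=1: res = 0+1 = 1
k=2: res = 1+2 = 3
k=3: res = 3+3 = 6

6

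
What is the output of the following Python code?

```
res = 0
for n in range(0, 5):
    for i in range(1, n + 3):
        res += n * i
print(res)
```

155

n=0,i=1: res = 0+0 = 0
n=0,i=2: res = 0+0 = 0
n=1,i=1: res = 0+1 = 1
n=1,i=2: res = 1+2 = 3
n=1,i=3: res = 3+3 = 6
n=2,i=1: res = 6+2 = 8
n=2,i=2: res = 8+4 = 12
n=2,i=3: res = 12+6 = 18
n=2,i=4: res = 18+8 = 26
n=3,i=1: res = 26+3 = 29
n=3,i=2: res = 29+6 = 35
n=3,i=3: res = 35+9 = 44
n=3,i=4: res = 44+12 = 56
n=3,i=5: res = 56+15 = 71
n=4,i=1: res = 71+4 = 75
n=4,i=2: res = 75+8 = 83
n=4,i=3: res = 83+12 = 95
n=4,i=4: res = 95+16 = 111
n=4,i=5: res = 111+20 = 131
n=4,i=6: res = 131+24 = 155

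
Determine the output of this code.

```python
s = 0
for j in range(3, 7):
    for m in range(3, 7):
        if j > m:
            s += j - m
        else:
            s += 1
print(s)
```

20

j=3,m=3: not 3>3, s = 0+1 = 1
j=3,m=4: not 3>4, s = 1+1 = 2
j=3,m=5: not 3>5, s = 2+1 = 3
j=3,m=6: not 3>6, s = 3+1 = 4
j=4,m=3: 4>3, s = 4+1 = 5
j=4,m=4: not 4>4, s = 5+1 = 6
j=4,m=5: not 4>5, s = 6+1 = 7
j=4,m=6: not 4>6, s = 7+1 = 8
j=5,m=3: 5>3, s = 8+2 = 10
j=5,m=4: 5>4, s = 10+1 = 11
j=5,m=5: not 5>5, s = 11+1 = 12
j=5,m=6: not 5>6, s = 12+1 = 13
j=6,m=3: 6>3, s = 13+3 = 16
j=6,m=4: 6>4, s = 16+2 = 18
j=6,m=5: 6>5, s = 18+1 = 19
j=6,m=6: not 6>6, s = 19+1 = 20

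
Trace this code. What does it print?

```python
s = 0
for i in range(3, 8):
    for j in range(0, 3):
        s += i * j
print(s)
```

75

i=3,j=0: s = 0+0 = 0
i=3,j=1: s = 0+3 = 3
i=3,j=2: s = 3+6 = 9
i=4,j=0: s = 9+0 = 9
i=4,j=1: s = 9+4 = 13
i=4,j=2: s = 13+8 = 21
i=5,j=0: s = 21+0 = 21
i=5,j=1: s = 21+5 = 26
i=5,j=2: s = 26+10 = 36
i=6,j=0: s = 36+0 = 36
i=6,j=1: s = 36+6 = 42
i=6,j=2: s = 42+12 = 54
i=7,j=0: s = 54+0 = 54
i=7,j=1: s = 54+7 = 61
i=7,j=2: s = 61+14 = 75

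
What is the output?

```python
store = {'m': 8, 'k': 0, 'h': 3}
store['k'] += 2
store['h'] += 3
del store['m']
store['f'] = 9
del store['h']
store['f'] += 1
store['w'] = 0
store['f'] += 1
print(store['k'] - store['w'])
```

2

store['k'] = 0+2 = 2 → {'m': 8, 'k': 2, 'h': 3}
store['h'] = 3+3 = 6 → {'m': 8, 'k': 2, 'h': 6}
del 'm' → {'k': 2, 'h': 6}
store['f'] = 9 → {'k': 2, 'h': 6, 'f': 9}
del 'h' → {'k': 2, 'f': 9}
store['f'] = 9+1 = 10 → {'k': 2, 'f': 10}
store['w'] = 0 → {'k': 2, 'f': 10, 'w': 0}
store['f'] = 10+1 = 11 → {'k': 2, 'f': 11, 'w': 0}
store['k']-store['w'] = 2-0 = 2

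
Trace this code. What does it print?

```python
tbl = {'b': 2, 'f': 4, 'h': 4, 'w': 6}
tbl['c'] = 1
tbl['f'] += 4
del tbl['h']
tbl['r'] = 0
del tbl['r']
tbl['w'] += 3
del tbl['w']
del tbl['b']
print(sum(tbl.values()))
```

tbl['c'] = 1 → {'b': 2, 'f': 4, 'h': 4, 'w': 6, 'c': 1}
tbl['f'] = 4+4 = 8 → {'b': 2, 'f': 8, 'h': 4, 'w': 6, 'c': 1}
del 'h' → {'b': 2, 'f': 8, 'w': 6, 'c': 1}
tbl['r'] = 0 → {'b': 2, 'f': 8, 'w': 6, 'c': 1, 'r': 0}
del 'r' → {'b': 2, 'f': 8, 'w': 6, 'c': 1}
tbl['w'] = 6+3 = 9 → {'b': 2, 'f': 8, 'w': 9, 'c': 1}
del 'w' → {'b': 2, 'f': 8, 'c': 1}
del 'b' → {'f': 8, 'c': 1}
sum of values = 9

9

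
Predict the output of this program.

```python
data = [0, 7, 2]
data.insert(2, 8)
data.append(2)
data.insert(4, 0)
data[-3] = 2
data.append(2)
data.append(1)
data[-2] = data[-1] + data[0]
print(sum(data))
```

insert 8 at 2 → [0, 7, 8, 2]
append 2 → [0, 7, 8, 2, 2]
insert 0 at 4 → [0, 7, 8, 2, 0, 2]
data[-3] = 2 → [0, 7, 8, 2, 0, 2]
append 2 → [0, 7, 8, 2, 0, 2, 2]
append 1 → [0, 7, 8, 2, 0, 2, 2, 1]
data[-2] = data[-1]+data[0] = 1+0 = 1 → [0, 7, 8, 2, 0, 2, 1, 1]
sum = 21

21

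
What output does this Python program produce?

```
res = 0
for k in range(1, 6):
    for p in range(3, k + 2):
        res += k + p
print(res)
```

k=2,p=3: res = 0+5 = 5
k=3,p=3: res = 5+6 = 11
k=3,p=4: res = 11+7 = 18
k=4,p=3: res = 18+7 = 25
k=4,p=4: res = 25+8 = 33
k=4,p=5: res = 33+9 = 42
k=5,p=3: res = 42+8 = 50
k=5,p=4: res = 50+9 = 59
k=5,p=5: res = 59+10 = 69
k=5,p=6: res = 69+11 = 80

80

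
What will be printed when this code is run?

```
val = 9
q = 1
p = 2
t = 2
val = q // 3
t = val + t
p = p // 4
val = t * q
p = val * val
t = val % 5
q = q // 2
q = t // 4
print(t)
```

2

val = 1//3 = 0
t = 0+2 = 2
p = 2//4 = 0
val = 2*1 = 2
p = 2*2 = 4
t = 2%5 = 2
q = 1//2 = 0
q = 2//4 = 0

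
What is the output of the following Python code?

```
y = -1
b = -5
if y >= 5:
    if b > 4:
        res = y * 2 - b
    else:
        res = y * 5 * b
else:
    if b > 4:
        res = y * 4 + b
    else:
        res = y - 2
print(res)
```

y=-1, b=-5
y >= 5 is False; b > 4 is False
→ res = y - 2 = -3

-3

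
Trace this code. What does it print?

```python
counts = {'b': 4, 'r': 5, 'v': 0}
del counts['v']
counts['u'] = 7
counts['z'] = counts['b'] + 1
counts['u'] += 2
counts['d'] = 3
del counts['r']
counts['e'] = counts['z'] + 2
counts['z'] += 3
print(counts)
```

{'b': 4, 'u': 9, 'z': 8, 'd': 3, 'e': 7}

del 'v' → {'b': 4, 'r': 5}
counts['u'] = 7 → {'b': 4, 'r': 5, 'u': 7}
counts['z'] = counts['b']+1 = 5 → {'b': 4, 'r': 5, 'u': 7, 'z': 5}
counts['u'] = 7+2 = 9 → {'b': 4, 'r': 5, 'u': 9, 'z': 5}
counts['d'] = 3 → {'b': 4, 'r': 5, 'u': 9, 'z': 5, 'd': 3}
del 'r' → {'b': 4, 'u': 9, 'z': 5, 'd': 3}
counts['e'] = counts['z']+2 = 7 → {'b': 4, 'u': 9, 'z': 5, 'd': 3, 'e': 7}
counts['z'] = 5+3 = 8 → {'b': 4, 'u': 9, 'z': 8, 'd': 3, 'e': 7}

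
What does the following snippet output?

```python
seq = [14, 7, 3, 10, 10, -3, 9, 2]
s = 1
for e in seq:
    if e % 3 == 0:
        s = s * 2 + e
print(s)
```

e=14: not %3==0
e=7: not %3==0
e=3: %3==0, s = 1*2+3 = 5
e=10: not %3==0
e=10: not %3==0
e=-3: %3==0, s = 5*2+(-3) = 7
e=9: %3==0, s = 7*2+9 = 23
e=2: not %3==0

23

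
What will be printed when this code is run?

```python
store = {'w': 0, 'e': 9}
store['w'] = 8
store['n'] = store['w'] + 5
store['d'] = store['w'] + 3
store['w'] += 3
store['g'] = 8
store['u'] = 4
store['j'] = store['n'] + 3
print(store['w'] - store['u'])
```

store['w'] = 8 → {'w': 8, 'e': 9}
store['n'] = store['w']+5 = 13 → {'w': 8, 'e': 9, 'n': 13}
store['d'] = store['w']+3 = 11 → {'w': 8, 'e': 9, 'n': 13, 'd': 11}
store['w'] = 8+3 = 11 → {'w': 11, 'e': 9, 'n': 13, 'd': 11}
store['g'] = 8 → {'w': 11, 'e': 9, 'n': 13, 'd': 11, 'g': 8}
store['u'] = 4 → {'w': 11, 'e': 9, 'n': 13, 'd': 11, 'g': 8, 'u': 4}
store['j'] = store['n']+3 = 16 → {'w': 11, 'e': 9, 'n': 13, 'd': 11, 'g': 8, 'u': 4, 'j': 16}
store['w']-store['u'] = 11-4 = 7

7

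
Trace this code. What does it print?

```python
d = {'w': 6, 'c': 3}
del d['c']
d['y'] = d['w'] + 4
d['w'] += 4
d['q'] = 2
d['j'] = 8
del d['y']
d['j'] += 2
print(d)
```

{'w': 10, 'q': 2, 'j': 10}

del 'c' → {'w': 6}
d['y'] = d['w']+4 = 10 → {'w': 6, 'y': 10}
d['w'] = 6+4 = 10 → {'w': 10, 'y': 10}
d['q'] = 2 → {'w': 10, 'y': 10, 'q': 2}
d['j'] = 8 → {'w': 10, 'y': 10, 'q': 2, 'j': 8}
del 'y' → {'w': 10, 'q': 2, 'j': 8}
d['j'] = 8+2 = 10 → {'w': 10, 'q': 2, 'j': 10}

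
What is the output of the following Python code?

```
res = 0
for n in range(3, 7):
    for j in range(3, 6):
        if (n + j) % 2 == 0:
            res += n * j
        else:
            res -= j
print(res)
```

n=3,j=3: even sum, res = 0+9 = 9
n=3,j=4: odd sum, res = 9-4 = 5
n=3,j=5: even sum, res = 5+15 = 20
n=4,j=3: odd sum, res = 20-3 = 17
n=4,j=4: even sum, res = 17+16 = 33
n=4,j=5: odd sum, res = 33-5 = 28
n=5,j=3: even sum, res = 28+15 = 43
n=5,j=4: odd sum, res = 43-4 = 39
n=5,j=5: even sum, res = 39+25 = 64
n=6,j=3: odd sum, res = 64-3 = 61
n=6,j=4: even sum, res = 61+24 = 85
n=6,j=5: odd sum, res = 85-5 = 80

80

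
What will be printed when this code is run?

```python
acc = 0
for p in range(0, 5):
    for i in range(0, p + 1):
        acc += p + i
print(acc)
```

60

p=0,i=0: acc = 0+0 = 0
p=1,i=0: acc = 0+1 = 1
p=1,i=1: acc = 1+2 = 3
p=2,i=0: acc = 3+2 = 5
p=2,i=1: acc = 5+3 = 8
p=2,i=2: acc = 8+4 = 12
p=3,i=0: acc = 12+3 = 15
p=3,i=1: acc = 15+4 = 19
p=3,i=2: acc = 19+5 = 24
p=3,i=3: acc = 24+6 = 30
p=4,i=0: acc = 30+4 = 34
p=4,i=1: acc = 34+5 = 39
p=4,i=2: acc = 39+6 = 45
p=4,i=3: acc = 45+7 = 52
p=4,i=4: acc = 52+8 = 60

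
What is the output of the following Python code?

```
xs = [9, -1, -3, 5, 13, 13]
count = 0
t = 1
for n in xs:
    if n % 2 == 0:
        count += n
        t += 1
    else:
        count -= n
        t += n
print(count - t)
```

n=9: not even, count = 0-9 = -9; t=10
n=-1: not even, count = (-9)-(-1) = -8; t=9
n=-3: not even, count = (-8)-(-3) = -5; t=6
n=5: not even, count = (-5)-5 = -10; t=11
n=13: not even, count = (-10)-13 = -23; t=24
n=13: not even, count = (-23)-13 = -36; t=37
count-t = (-36)-37 = -73

-73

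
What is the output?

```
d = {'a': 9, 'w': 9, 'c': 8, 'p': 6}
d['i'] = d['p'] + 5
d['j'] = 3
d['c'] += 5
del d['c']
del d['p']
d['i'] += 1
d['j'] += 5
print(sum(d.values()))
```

d['i'] = d['p']+5 = 11 → {'a': 9, 'w': 9, 'c': 8, 'p': 6, 'i': 11}
d['j'] = 3 → {'a': 9, 'w': 9, 'c': 8, 'p': 6, 'i': 11, 'j': 3}
d['c'] = 8+5 = 13 → {'a': 9, 'w': 9, 'c': 13, 'p': 6, 'i': 11, 'j': 3}
del 'c' → {'a': 9, 'w': 9, 'p': 6, 'i': 11, 'j': 3}
del 'p' → {'a': 9, 'w': 9, 'i': 11, 'j': 3}
d['i'] = 11+1 = 12 → {'a': 9, 'w': 9, 'i': 12, 'j': 3}
d['j'] = 3+5 = 8 → {'a': 9, 'w': 9, 'i': 12, 'j': 8}
sum of values = 38

38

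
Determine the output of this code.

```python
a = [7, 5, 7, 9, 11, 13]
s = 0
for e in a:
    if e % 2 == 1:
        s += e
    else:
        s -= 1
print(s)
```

52

e=7: odd, s = 0+7 = 7
e=5: odd, s = 7+5 = 12
e=7: odd, s = 12+7 = 19
e=9: odd, s = 19+9 = 28
e=11: odd, s = 28+11 = 39
e=13: odd, s = 39+13 = 52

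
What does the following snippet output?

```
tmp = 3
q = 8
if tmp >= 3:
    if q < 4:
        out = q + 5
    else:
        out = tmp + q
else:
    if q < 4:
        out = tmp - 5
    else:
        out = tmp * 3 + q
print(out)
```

11

tmp=3, q=8
tmp >= 3 is True; q < 4 is False
→ out = tmp + q = 11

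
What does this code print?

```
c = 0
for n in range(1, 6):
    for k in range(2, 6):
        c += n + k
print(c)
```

n=1,k=2: c = 0+3 = 3
n=1,k=3: c = 3+4 = 7
n=1,k=4: c = 7+5 = 12
n=1,k=5: c = 12+6 = 18
n=2,k=2: c = 18+4 = 22
n=2,k=3: c = 22+5 = 27
n=2,k=4: c = 27+6 = 33
n=2,k=5: c = 33+7 = 40
n=3,k=2: c = 40+5 = 45
n=3,k=3: c = 45+6 = 51
n=3,k=4: c = 51+7 = 58
n=3,k=5: c = 58+8 = 66
n=4,k=2: c = 66+6 = 72
n=4,k=3: c = 72+7 = 79
n=4,k=4: c = 79+8 = 87
n=4,k=5: c = 87+9 = 96
n=5,k=2: c = 96+7 = 103
n=5,k=3: c = 103+8 = 111
n=5,k=4: c = 111+9 = 120
n=5,k=5: c = 120+10 = 130

130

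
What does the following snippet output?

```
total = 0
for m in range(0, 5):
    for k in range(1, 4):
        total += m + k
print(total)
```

60

m=0,k=1: total = 0+1 = 1
m=0,k=2: total = 1+2 = 3
m=0,k=3: total = 3+3 = 6
m=1,k=1: total = 6+2 = 8
m=1,k=2: total = 8+3 = 11
m=1,k=3: total = 11+4 = 15
m=2,k=1: total = 15+3 = 18
m=2,k=2: total = 18+4 = 22
m=2,k=3: total = 22+5 = 27
m=3,k=1: total = 27+4 = 31
m=3,k=2: total = 31+5 = 36
m=3,k=3: total = 36+6 = 42
m=4,k=1: total = 42+5 = 47
m=4,k=2: total = 47+6 = 53
m=4,k=3: total = 53+7 = 60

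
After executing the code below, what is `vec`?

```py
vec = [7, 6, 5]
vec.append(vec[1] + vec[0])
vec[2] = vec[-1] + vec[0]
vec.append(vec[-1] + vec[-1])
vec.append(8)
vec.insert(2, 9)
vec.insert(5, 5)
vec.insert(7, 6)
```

append vec[1]+vec[0] = 6+7 = 13 → [7, 6, 5, 13]
vec[2] = vec[-1]+vec[0] = 13+7 = 20 → [7, 6, 20, 13]
append vec[-1]+vec[-1] = 13+13 = 26 → [7, 6, 20, 13, 26]
append 8 → [7, 6, 20, 13, 26, 8]
insert 9 at 2 → [7, 6, 9, 20, 13, 26, 8]
insert 5 at 5 → [7, 6, 9, 20, 13, 5, 26, 8]
insert 6 at 7 → [7, 6, 9, 20, 13, 5, 26, 6, 8]

[7, 6, 9, 20, 13, 5, 26, 6, 8]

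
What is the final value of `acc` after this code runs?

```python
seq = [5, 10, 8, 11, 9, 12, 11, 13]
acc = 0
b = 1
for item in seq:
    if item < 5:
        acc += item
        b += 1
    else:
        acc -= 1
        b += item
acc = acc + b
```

item=5: not <5, acc = 0-1 = -1; b=6
item=10: not <5, acc = (-1)-1 = -2; b=16
item=8: not <5, acc = (-2)-1 = -3; b=24
item=11: not <5, acc = (-3)-1 = -4; b=35
item=9: not <5, acc = (-4)-1 = -5; b=44
item=12: not <5, acc = (-5)-1 = -6; b=56
item=11: not <5, acc = (-6)-1 = -7; b=67
item=13: not <5, acc = (-7)-1 = -8; b=80
acc+b = (-8)+80 = 72

72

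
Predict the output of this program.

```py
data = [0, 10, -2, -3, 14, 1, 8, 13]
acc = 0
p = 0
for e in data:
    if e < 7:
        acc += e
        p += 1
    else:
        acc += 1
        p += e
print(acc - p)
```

e=0: <7, acc = 0+0 = 0; p=1
e=10: not <7, acc = 0+1 = 1; p=11
e=-2: <7, acc = 1+(-2) = -1; p=12
e=-3: <7, acc = (-1)+(-3) = -4; p=13
e=14: not <7, acc = (-4)+1 = -3; p=27
e=1: <7, acc = (-3)+1 = -2; p=28
e=8: not <7, acc = (-2)+1 = -1; p=36
e=13: not <7, acc = (-1)+1 = 0; p=49
acc-p = 0-49 = -49

-49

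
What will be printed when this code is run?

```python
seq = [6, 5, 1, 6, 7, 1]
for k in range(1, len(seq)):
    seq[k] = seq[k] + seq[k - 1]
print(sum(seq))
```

k=1: seq[1] = 5+6 = 11 → [6, 11, 1, 6, 7, 1]
k=2: seq[2] = 1+11 = 12 → [6, 11, 12, 6, 7, 1]
k=3: seq[3] = 6+12 = 18 → [6, 11, 12, 18, 7, 1]
k=4: seq[4] = 7+18 = 25 → [6, 11, 12, 18, 25, 1]
k=5: seq[5] = 1+25 = 26 → [6, 11, 12, 18, 25, 26]
sum = 98

98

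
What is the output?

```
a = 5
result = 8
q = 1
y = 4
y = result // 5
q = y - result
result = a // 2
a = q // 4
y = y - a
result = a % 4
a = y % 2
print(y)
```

y = 8//5 = 1
q = 1-8 = -7
result = 5//2 = 2
a = (-7)//4 = -2
y = 1-(-2) = 3
result = (-2)%4 = 2
a = 3%2 = 1

3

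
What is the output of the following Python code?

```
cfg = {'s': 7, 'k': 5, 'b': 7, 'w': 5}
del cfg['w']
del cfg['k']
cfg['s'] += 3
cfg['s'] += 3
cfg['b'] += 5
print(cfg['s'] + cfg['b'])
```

del 'w' → {'s': 7, 'k': 5, 'b': 7}
del 'k' → {'s': 7, 'b': 7}
cfg['s'] = 7+3 = 10 → {'s': 10, 'b': 7}
cfg['s'] = 10+3 = 13 → {'s': 13, 'b': 7}
cfg['b'] = 7+5 = 12 → {'s': 13, 'b': 12}
cfg['s']+cfg['b'] = 13+12 = 25

25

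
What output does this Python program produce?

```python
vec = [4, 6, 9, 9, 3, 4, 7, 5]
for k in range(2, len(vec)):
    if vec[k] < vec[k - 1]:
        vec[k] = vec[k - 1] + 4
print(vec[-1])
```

k=2: 9>=6, unchanged → [4, 6, 9, 9, 3, 4, 7, 5]
k=3: 9>=9, unchanged → [4, 6, 9, 9, 3, 4, 7, 5]
k=4: 3<9, vec[4] = 9+4 = 13 → [4, 6, 9, 9, 13, 4, 7, 5]
k=5: 4<13, vec[5] = 13+4 = 17 → [4, 6, 9, 9, 13, 17, 7, 5]
k=6: 7<17, vec[6] = 17+4 = 21 → [4, 6, 9, 9, 13, 17, 21, 5]
k=7: 5<21, vec[7] = 21+4 = 25 → [4, 6, 9, 9, 13, 17, 21, 25]

25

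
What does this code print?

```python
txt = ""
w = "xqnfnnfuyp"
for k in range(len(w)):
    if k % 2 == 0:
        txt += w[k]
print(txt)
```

xnnfy

k=0: add 'x' → 'x'
k=1: skip
k=2: add 'n' → 'xn'
k=3: skip
k=4: add 'n' → 'xnn'
k=5: skip
k=6: add 'f' → 'xnnf'
k=7: skip
k=8: add 'y' → 'xnnfy'
k=9: skip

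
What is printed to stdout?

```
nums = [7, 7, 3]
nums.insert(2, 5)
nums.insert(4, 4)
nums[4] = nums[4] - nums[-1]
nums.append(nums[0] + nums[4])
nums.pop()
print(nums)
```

insert 5 at 2 → [7, 7, 5, 3]
insert 4 at 4 → [7, 7, 5, 3, 4]
nums[4] = nums[4]-nums[-1] = 4-4 = 0 → [7, 7, 5, 3, 0]
append nums[0]+nums[4] = 7+0 = 7 → [7, 7, 5, 3, 0, 7]
pop() removes 7 → [7, 7, 5, 3, 0]

[7, 7, 5, 3, 0]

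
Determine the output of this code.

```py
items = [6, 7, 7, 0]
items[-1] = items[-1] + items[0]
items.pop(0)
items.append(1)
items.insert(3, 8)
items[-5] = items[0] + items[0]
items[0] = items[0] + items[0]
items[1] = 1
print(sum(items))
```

items[-1] = items[-1]+items[0] = 0+6 = 6 → [6, 7, 7, 6]
pop(0) removes 6 → [7, 7, 6]
append 1 → [7, 7, 6, 1]
insert 8 at 3 → [7, 7, 6, 8, 1]
items[-5] = items[0]+items[0] = 7+7 = 14 → [14, 7, 6, 8, 1]
items[0] = items[0]+items[0] = 14+14 = 28 → [28, 7, 6, 8, 1]
items[1] = 1 → [28, 1, 6, 8, 1]
sum = 44

44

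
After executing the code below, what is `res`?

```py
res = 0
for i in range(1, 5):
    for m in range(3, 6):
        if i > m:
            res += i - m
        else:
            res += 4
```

45

i=1,m=3: not 1>3, res = 0+4 = 4
i=1,m=4: not 1>4, res = 4+4 = 8
i=1,m=5: not 1>5, res = 8+4 = 12
i=2,m=3: not 2>3, res = 12+4 = 16
i=2,m=4: not 2>4, res = 16+4 = 20
i=2,m=5: not 2>5, res = 20+4 = 24
i=3,m=3: not 3>3, res = 24+4 = 28
i=3,m=4: not 3>4, res = 28+4 = 32
i=3,m=5: not 3>5, res = 32+4 = 36
i=4,m=3: 4>3, res = 36+1 = 37
i=4,m=4: not 4>4, res = 37+4 = 41
i=4,m=5: not 4>5, res = 41+4 = 45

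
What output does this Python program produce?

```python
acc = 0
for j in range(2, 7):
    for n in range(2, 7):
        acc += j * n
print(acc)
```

400

j=2,n=2: acc = 0+4 = 4
j=2,n=3: acc = 4+6 = 10
j=2,n=4: acc = 10+8 = 18
j=2,n=5: acc = 18+10 = 28
j=2,n=6: acc = 28+12 = 40
j=3,n=2: acc = 40+6 = 46
j=3,n=3: acc = 46+9 = 55
j=3,n=4: acc = 55+12 = 67
j=3,n=5: acc = 67+15 = 82
j=3,n=6: acc = 82+18 = 100
j=4,n=2: acc = 100+8 = 108
j=4,n=3: acc = 108+12 = 120
j=4,n=4: acc = 120+16 = 136
j=4,n=5: acc = 136+20 = 156
j=4,n=6: acc = 156+24 = 180
j=5,n=2: acc = 180+10 = 190
j=5,n=3: acc = 190+15 = 205
j=5,n=4: acc = 205+20 = 225
j=5,n=5: acc = 225+25 = 250
j=5,n=6: acc = 250+30 = 280
j=6,n=2: acc = 280+12 = 292
j=6,n=3: acc = 292+18 = 310
j=6,n=4: acc = 310+24 = 334
j=6,n=5: acc = 334+30 = 364
j=6,n=6: acc = 364+36 = 400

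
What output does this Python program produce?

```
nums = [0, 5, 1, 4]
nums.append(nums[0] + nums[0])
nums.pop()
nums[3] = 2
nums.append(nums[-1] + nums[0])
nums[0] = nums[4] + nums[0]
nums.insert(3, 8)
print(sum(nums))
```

20

append nums[0]+nums[0] = 0+0 = 0 → [0, 5, 1, 4, 0]
pop() removes 0 → [0, 5, 1, 4]
nums[3] = 2 → [0, 5, 1, 2]
append nums[-1]+nums[0] = 2+0 = 2 → [0, 5, 1, 2, 2]
nums[0] = nums[4]+nums[0] = 2+0 = 2 → [2, 5, 1, 2, 2]
insert 8 at 3 → [2, 5, 1, 8, 2, 2]
sum = 20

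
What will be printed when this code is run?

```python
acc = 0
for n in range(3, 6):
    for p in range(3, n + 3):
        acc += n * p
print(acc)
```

233

n=3,p=3: acc = 0+9 = 9
n=3,p=4: acc = 9+12 = 21
n=3,p=5: acc = 21+15 = 36
n=4,p=3: acc = 36+12 = 48
n=4,p=4: acc = 48+16 = 64
n=4,p=5: acc = 64+20 = 84
n=4,p=6: acc = 84+24 = 108
n=5,p=3: acc = 108+15 = 123
n=5,p=4: acc = 123+20 = 143
n=5,p=5: acc = 143+25 = 168
n=5,p=6: acc = 168+30 = 198
n=5,p=7: acc = 198+35 = 233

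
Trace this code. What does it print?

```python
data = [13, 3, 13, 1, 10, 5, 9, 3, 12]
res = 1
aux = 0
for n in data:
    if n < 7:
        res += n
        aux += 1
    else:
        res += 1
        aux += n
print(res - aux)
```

-43

n=13: not <7, res = 1+1 = 2; aux=13
n=3: <7, res = 2+3 = 5; aux=14
n=13: not <7, res = 5+1 = 6; aux=27
n=1: <7, res = 6+1 = 7; aux=28
n=10: not <7, res = 7+1 = 8; aux=38
n=5: <7, res = 8+5 = 13; aux=39
n=9: not <7, res = 13+1 = 14; aux=48
n=3: <7, res = 14+3 = 17; aux=49
n=12: not <7, res = 17+1 = 18; aux=61
res-aux = 18-61 = -43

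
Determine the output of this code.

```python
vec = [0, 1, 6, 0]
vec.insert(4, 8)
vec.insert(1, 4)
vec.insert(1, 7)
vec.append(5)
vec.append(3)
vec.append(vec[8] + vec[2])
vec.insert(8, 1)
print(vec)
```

insert 8 at 4 → [0, 1, 6, 0, 8]
insert 4 at 1 → [0, 4, 1, 6, 0, 8]
insert 7 at 1 → [0, 7, 4, 1, 6, 0, 8]
append 5 → [0, 7, 4, 1, 6, 0, 8, 5]
append 3 → [0, 7, 4, 1, 6, 0, 8, 5, 3]
append vec[8]+vec[2] = 3+4 = 7 → [0, 7, 4, 1, 6, 0, 8, 5, 3, 7]
insert 1 at 8 → [0, 7, 4, 1, 6, 0, 8, 5, 1, 3, 7]

[0, 7, 4, 1, 6, 0, 8, 5, 1, 3, 7]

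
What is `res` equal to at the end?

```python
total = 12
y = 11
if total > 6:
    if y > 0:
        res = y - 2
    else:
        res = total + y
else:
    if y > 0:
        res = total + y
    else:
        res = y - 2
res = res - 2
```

7

total=12, y=11
total > 6 is True; y > 0 is True
→ res = y - 2 = 9
res = 9-2 = 7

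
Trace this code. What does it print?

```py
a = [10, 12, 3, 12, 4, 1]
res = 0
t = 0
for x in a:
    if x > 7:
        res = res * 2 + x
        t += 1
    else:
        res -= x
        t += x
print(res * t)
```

715

x=10: >7, res = 0*2+10 = 10; t=1
x=12: >7, res = 10*2+12 = 32; t=2
x=3: not >7, res = 32-3 = 29; t=5
x=12: >7, res = 29*2+12 = 70; t=6
x=4: not >7, res = 70-4 = 66; t=10
x=1: not >7, res = 66-1 = 65; t=11
res*t = 65*11 = 715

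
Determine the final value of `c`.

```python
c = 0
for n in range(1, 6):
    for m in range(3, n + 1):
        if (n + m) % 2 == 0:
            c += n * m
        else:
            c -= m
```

n=3,m=3: even sum, c = 0+9 = 9
n=4,m=3: odd sum, c = 9-3 = 6
n=4,m=4: even sum, c = 6+16 = 22
n=5,m=3: even sum, c = 22+15 = 37
n=5,m=4: odd sum, c = 37-4 = 33
n=5,m=5: even sum, c = 33+25 = 58

58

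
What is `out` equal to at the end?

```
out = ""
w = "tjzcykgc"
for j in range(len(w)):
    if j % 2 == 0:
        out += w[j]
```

'tzyg'

j=0: add 't' → 't'
j=1: skip
j=2: add 'z' → 'tz'
j=3: skip
j=4: add 'y' → 'tzy'
j=5: skip
j=6: add 'g' → 'tzyg'
j=7: skip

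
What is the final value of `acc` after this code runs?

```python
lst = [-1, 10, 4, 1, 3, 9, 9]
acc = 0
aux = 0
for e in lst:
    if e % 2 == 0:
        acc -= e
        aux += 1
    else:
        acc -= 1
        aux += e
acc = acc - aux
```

e=-1: not even, acc = 0-1 = -1; aux=-1
e=10: even, acc = (-1)-10 = -11; aux=0
e=4: even, acc = (-11)-4 = -15; aux=1
e=1: not even, acc = (-15)-1 = -16; aux=2
e=3: not even, acc = (-16)-1 = -17; aux=5
e=9: not even, acc = (-17)-1 = -18; aux=14
e=9: not even, acc = (-18)-1 = -19; aux=23
acc-aux = (-19)-23 = -42

-42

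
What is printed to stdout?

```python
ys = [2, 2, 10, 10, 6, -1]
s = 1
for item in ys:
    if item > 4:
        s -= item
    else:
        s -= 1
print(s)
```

-28

item=2: not >4, s = 1-1 = 0
item=2: not >4, s = 0-1 = -1
item=10: >4, s = (-1)-10 = -11
item=10: >4, s = (-11)-10 = -21
item=6: >4, s = (-21)-6 = -27
item=-1: not >4, s = (-27)-1 = -28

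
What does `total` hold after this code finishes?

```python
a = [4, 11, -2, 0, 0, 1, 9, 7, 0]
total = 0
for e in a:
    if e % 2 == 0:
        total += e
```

2

e=4: even, total = 0+4 = 4
e=11: not even
e=-2: even, total = 4+(-2) = 2
e=0: even, total = 2+0 = 2
e=0: even, total = 2+0 = 2
e=1: not even
e=9: not even
e=7: not even
e=0: even, total = 2+0 = 2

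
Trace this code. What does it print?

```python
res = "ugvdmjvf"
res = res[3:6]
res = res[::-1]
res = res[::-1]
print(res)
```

dmj

slice [3:6] → 'dmj'
reverse → 'jmd'
reverse → 'dmj'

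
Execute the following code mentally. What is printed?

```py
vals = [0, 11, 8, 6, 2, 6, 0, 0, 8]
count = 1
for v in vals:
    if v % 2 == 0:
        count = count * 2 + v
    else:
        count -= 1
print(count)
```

920

v=0: even, count = 1*2+0 = 2
v=11: not even, count = 2-1 = 1
v=8: even, count = 1*2+8 = 10
v=6: even, count = 10*2+6 = 26
v=2: even, count = 26*2+2 = 54
v=6: even, count = 54*2+6 = 114
v=0: even, count = 114*2+0 = 228
v=0: even, count = 228*2+0 = 456
v=8: even, count = 456*2+8 = 920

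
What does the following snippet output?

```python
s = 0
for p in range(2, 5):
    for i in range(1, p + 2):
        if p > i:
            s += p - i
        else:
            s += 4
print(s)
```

34

p=2,i=1: 2>1, s = 0+1 = 1
p=2,i=2: not 2>2, s = 1+4 = 5
p=2,i=3: not 2>3, s = 5+4 = 9
p=3,i=1: 3>1, s = 9+2 = 11
p=3,i=2: 3>2, s = 11+1 = 12
p=3,i=3: not 3>3, s = 12+4 = 16
p=3,i=4: not 3>4, s = 16+4 = 20
p=4,i=1: 4>1, s = 20+3 = 23
p=4,i=2: 4>2, s = 23+2 = 25
p=4,i=3: 4>3, s = 25+1 = 26
p=4,i=4: not 4>4, s = 26+4 = 30
p=4,i=5: not 4>5, s = 30+4 = 34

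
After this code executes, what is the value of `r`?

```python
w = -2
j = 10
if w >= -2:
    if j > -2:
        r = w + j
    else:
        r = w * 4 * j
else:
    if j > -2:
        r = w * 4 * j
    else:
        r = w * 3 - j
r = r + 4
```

12

w=-2, j=10
w >= -2 is True; j > -2 is True
→ r = w + j = 8
r = 8+4 = 12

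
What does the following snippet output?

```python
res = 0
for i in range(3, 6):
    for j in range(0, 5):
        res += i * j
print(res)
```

120

i=3,j=0: res = 0+0 = 0
i=3,j=1: res = 0+3 = 3
i=3,j=2: res = 3+6 = 9
i=3,j=3: res = 9+9 = 18
i=3,j=4: res = 18+12 = 30
i=4,j=0: res = 30+0 = 30
i=4,j=1: res = 30+4 = 34
i=4,j=2: res = 34+8 = 42
i=4,j=3: res = 42+12 = 54
i=4,j=4: res = 54+16 = 70
i=5,j=0: res = 70+0 = 70
i=5,j=1: res = 70+5 = 75
i=5,j=2: res = 75+10 = 85
i=5,j=3: res = 85+15 = 100
i=5,j=4: res = 100+20 = 120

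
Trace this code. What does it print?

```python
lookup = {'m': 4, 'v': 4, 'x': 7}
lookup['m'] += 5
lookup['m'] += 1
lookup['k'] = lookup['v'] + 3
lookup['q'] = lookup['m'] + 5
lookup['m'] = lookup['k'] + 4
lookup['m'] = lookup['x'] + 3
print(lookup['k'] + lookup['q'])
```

lookup['m'] = 4+5 = 9 → {'m': 9, 'v': 4, 'x': 7}
lookup['m'] = 9+1 = 10 → {'m': 10, 'v': 4, 'x': 7}
lookup['k'] = lookup['v']+3 = 7 → {'m': 10, 'v': 4, 'x': 7, 'k': 7}
lookup['q'] = lookup['m']+5 = 15 → {'m': 10, 'v': 4, 'x': 7, 'k': 7, 'q': 15}
lookup['m'] = lookup['k']+4 = 11 → {'m': 11, 'v': 4, 'x': 7, 'k': 7, 'q': 15}
lookup['m'] = lookup['x']+3 = 10 → {'m': 10, 'v': 4, 'x': 7, 'k': 7, 'q': 15}
lookup['k']+lookup['q'] = 7+15 = 22

22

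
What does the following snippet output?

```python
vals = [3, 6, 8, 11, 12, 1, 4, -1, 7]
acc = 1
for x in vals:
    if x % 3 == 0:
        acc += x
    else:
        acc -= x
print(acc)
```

-8

x=3: %3==0, acc = 1+3 = 4
x=6: %3==0, acc = 4+6 = 10
x=8: not %3==0, acc = 10-8 = 2
x=11: not %3==0, acc = 2-11 = -9
x=12: %3==0, acc = (-9)+12 = 3
x=1: not %3==0, acc = 3-1 = 2
x=4: not %3==0, acc = 2-4 = -2
x=-1: not %3==0, acc = (-2)-(-1) = -1
x=7: not %3==0, acc = (-1)-7 = -8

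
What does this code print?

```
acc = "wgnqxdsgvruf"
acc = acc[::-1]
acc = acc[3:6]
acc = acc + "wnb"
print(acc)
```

vgswnb

reverse → 'furvgsdxqngw'
slice [3:6] → 'vgs'
+ 'wnb' → 'vgswnb'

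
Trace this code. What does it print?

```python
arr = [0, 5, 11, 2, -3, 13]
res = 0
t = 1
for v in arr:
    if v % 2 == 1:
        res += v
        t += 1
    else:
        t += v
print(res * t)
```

182

v=0: not odd; t=1
v=5: odd, res = 0+5 = 5; t=2
v=11: odd, res = 5+11 = 16; t=3
v=2: not odd; t=5
v=-3: odd, res = 16+(-3) = 13; t=6
v=13: odd, res = 13+13 = 26; t=7
res*t = 26*7 = 182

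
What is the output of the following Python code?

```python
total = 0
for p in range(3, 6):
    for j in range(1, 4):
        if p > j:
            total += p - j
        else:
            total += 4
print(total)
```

22

p=3,j=1: 3>1, total = 0+2 = 2
p=3,j=2: 3>2, total = 2+1 = 3
p=3,j=3: not 3>3, total = 3+4 = 7
p=4,j=1: 4>1, total = 7+3 = 10
p=4,j=2: 4>2, total = 10+2 = 12
p=4,j=3: 4>3, total = 12+1 = 13
p=5,j=1: 5>1, total = 13+4 = 17
p=5,j=2: 5>2, total = 17+3 = 20
p=5,j=3: 5>3, total = 20+2 = 22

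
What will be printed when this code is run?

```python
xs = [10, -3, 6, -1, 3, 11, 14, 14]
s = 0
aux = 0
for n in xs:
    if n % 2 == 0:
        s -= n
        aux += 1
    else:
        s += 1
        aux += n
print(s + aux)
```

-26

n=10: even, s = 0-10 = -10; aux=1
n=-3: not even, s = (-10)+1 = -9; aux=-2
n=6: even, s = (-9)-6 = -15; aux=-1
n=-1: not even, s = (-15)+1 = -14; aux=-2
n=3: not even, s = (-14)+1 = -13; aux=1
n=11: not even, s = (-13)+1 = -12; aux=12
n=14: even, s = (-12)-14 = -26; aux=13
n=14: even, s = (-26)-14 = -40; aux=14
s+aux = (-40)+14 = -26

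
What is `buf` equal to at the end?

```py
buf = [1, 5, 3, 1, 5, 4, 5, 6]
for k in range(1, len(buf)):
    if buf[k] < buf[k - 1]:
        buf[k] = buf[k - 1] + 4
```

[1, 5, 9, 13, 17, 21, 25, 29]

k=1: 5>=1, unchanged → [1, 5, 3, 1, 5, 4, 5, 6]
k=2: 3<5, buf[2] = 5+4 = 9 → [1, 5, 9, 1, 5, 4, 5, 6]
k=3: 1<9, buf[3] = 9+4 = 13 → [1, 5, 9, 13, 5, 4, 5, 6]
k=4: 5<13, buf[4] = 13+4 = 17 → [1, 5, 9, 13, 17, 4, 5, 6]
k=5: 4<17, buf[5] = 17+4 = 21 → [1, 5, 9, 13, 17, 21, 5, 6]
k=6: 5<21, buf[6] = 21+4 = 25 → [1, 5, 9, 13, 17, 21, 25, 6]
k=7: 6<25, buf[7] = 25+4 = 29 → [1, 5, 9, 13, 17, 21, 25, 29]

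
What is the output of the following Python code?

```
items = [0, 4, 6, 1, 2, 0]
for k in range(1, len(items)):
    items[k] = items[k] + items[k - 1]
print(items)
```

[0, 4, 10, 11, 13, 13]

k=1: items[1] = 4+0 = 4 → [0, 4, 6, 1, 2, 0]
k=2: items[2] = 6+4 = 10 → [0, 4, 10, 1, 2, 0]
k=3: items[3] = 1+10 = 11 → [0, 4, 10, 11, 2, 0]
k=4: items[4] = 2+11 = 13 → [0, 4, 10, 11, 13, 0]
k=5: items[5] = 0+13 = 13 → [0, 4, 10, 11, 13, 13]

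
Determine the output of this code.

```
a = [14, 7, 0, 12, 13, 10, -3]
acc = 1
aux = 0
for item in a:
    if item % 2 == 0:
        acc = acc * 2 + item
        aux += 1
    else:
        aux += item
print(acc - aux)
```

141

item=14: even, acc = 1*2+14 = 16; aux=1
item=7: not even; aux=8
item=0: even, acc = 16*2+0 = 32; aux=9
item=12: even, acc = 32*2+12 = 76; aux=10
item=13: not even; aux=23
item=10: even, acc = 76*2+10 = 162; aux=24
item=-3: not even; aux=21
acc-aux = 162-21 = 141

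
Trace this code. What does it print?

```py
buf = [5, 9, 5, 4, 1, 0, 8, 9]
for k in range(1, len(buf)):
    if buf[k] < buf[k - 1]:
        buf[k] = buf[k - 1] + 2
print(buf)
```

[5, 9, 11, 13, 15, 17, 19, 21]

k=1: 9>=5, unchanged → [5, 9, 5, 4, 1, 0, 8, 9]
k=2: 5<9, buf[2] = 9+2 = 11 → [5, 9, 11, 4, 1, 0, 8, 9]
k=3: 4<11, buf[3] = 11+2 = 13 → [5, 9, 11, 13, 1, 0, 8, 9]
k=4: 1<13, buf[4] = 13+2 = 15 → [5, 9, 11, 13, 15, 0, 8, 9]
k=5: 0<15, buf[5] = 15+2 = 17 → [5, 9, 11, 13, 15, 17, 8, 9]
k=6: 8<17, buf[6] = 17+2 = 19 → [5, 9, 11, 13, 15, 17, 19, 9]
k=7: 9<19, buf[7] = 19+2 = 21 → [5, 9, 11, 13, 15, 17, 19, 21]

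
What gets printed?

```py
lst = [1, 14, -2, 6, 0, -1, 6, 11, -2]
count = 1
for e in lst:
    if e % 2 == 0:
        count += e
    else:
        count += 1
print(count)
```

e=1: not even, count = 1+1 = 2
e=14: even, count = 2+14 = 16
e=-2: even, count = 16+(-2) = 14
e=6: even, count = 14+6 = 20
e=0: even, count = 20+0 = 20
e=-1: not even, count = 20+1 = 21
e=6: even, count = 21+6 = 27
e=11: not even, count = 27+1 = 28
e=-2: even, count = 28+(-2) = 26

26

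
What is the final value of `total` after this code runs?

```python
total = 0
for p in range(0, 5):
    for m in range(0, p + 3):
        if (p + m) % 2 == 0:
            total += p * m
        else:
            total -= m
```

69

p=0,m=0: even sum, total = 0+0 = 0
p=0,m=1: odd sum, total = 0-1 = -1
p=0,m=2: even sum, total = (-1)+0 = -1
p=1,m=0: odd sum, total = (-1)-0 = -1
p=1,m=1: even sum, total = (-1)+1 = 0
p=1,m=2: odd sum, total = 0-2 = -2
p=1,m=3: even sum, total = (-2)+3 = 1
p=2,m=0: even sum, total = 1+0 = 1
p=2,m=1: odd sum, total = 1-1 = 0
p=2,m=2: even sum, total = 0+4 = 4
p=2,m=3: odd sum, total = 4-3 = 1
p=2,m=4: even sum, total = 1+8 = 9
p=3,m=0: odd sum, total = 9-0 = 9
p=3,m=1: even sum, total = 9+3 = 12
p=3,m=2: odd sum, total = 12-2 = 10
p=3,m=3: even sum, total = 10+9 = 19
p=3,m=4: odd sum, total = 19-4 = 15
p=3,m=5: even sum, total = 15+15 = 30
p=4,m=0: even sum, total = 30+0 = 30
p=4,m=1: odd sum, total = 30-1 = 29
p=4,m=2: even sum, total = 29+8 = 37
p=4,m=3: odd sum, total = 37-3 = 34
p=4,m=4: even sum, total = 34+16 = 50
p=4,m=5: odd sum, total = 50-5 = 45
p=4,m=6: even sum, total = 45+24 = 69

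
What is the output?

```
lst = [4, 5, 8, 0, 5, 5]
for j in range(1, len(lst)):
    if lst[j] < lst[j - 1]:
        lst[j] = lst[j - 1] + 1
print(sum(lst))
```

j=1: 5>=4, unchanged → [4, 5, 8, 0, 5, 5]
j=2: 8>=5, unchanged → [4, 5, 8, 0, 5, 5]
j=3: 0<8, lst[3] = 8+1 = 9 → [4, 5, 8, 9, 5, 5]
j=4: 5<9, lst[4] = 9+1 = 10 → [4, 5, 8, 9, 10, 5]
j=5: 5<10, lst[5] = 10+1 = 11 → [4, 5, 8, 9, 10, 11]
sum = 47

47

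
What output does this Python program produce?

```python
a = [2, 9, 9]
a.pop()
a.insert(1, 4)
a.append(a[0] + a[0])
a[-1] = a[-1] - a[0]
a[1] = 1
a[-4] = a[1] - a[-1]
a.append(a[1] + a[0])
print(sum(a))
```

11

pop() removes 9 → [2, 9]
insert 4 at 1 → [2, 4, 9]
append a[0]+a[0] = 2+2 = 4 → [2, 4, 9, 4]
a[-1] = a[-1]-a[0] = 4-2 = 2 → [2, 4, 9, 2]
a[1] = 1 → [2, 1, 9, 2]
a[-4] = a[1]-a[-1] = 1-2 = -1 → [-1, 1, 9, 2]
append a[1]+a[0] = 1+(-1) = 0 → [-1, 1, 9, 2, 0]
sum = 11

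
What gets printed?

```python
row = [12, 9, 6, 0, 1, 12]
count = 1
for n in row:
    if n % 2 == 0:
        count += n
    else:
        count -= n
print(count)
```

21

n=12: even, count = 1+12 = 13
n=9: not even, count = 13-9 = 4
n=6: even, count = 4+6 = 10
n=0: even, count = 10+0 = 10
n=1: not even, count = 10-1 = 9
n=12: even, count = 9+12 = 21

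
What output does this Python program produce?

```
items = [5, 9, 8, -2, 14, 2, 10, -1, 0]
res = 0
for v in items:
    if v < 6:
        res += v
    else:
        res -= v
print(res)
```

-37

v=5: <6, res = 0+5 = 5
v=9: not <6, res = 5-9 = -4
v=8: not <6, res = (-4)-8 = -12
v=-2: <6, res = (-12)+(-2) = -14
v=14: not <6, res = (-14)-14 = -28
v=2: <6, res = (-28)+2 = -26
v=10: not <6, res = (-26)-10 = -36
v=-1: <6, res = (-36)+(-1) = -37
v=0: <6, res = (-37)+0 = -37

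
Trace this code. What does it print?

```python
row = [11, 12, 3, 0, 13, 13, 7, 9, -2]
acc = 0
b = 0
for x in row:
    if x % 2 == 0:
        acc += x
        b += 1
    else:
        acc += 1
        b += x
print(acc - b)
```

x=11: not even, acc = 0+1 = 1; b=11
x=12: even, acc = 1+12 = 13; b=12
x=3: not even, acc = 13+1 = 14; b=15
x=0: even, acc = 14+0 = 14; b=16
x=13: not even, acc = 14+1 = 15; b=29
x=13: not even, acc = 15+1 = 16; b=42
x=7: not even, acc = 16+1 = 17; b=49
x=9: not even, acc = 17+1 = 18; b=58
x=-2: even, acc = 18+(-2) = 16; b=59
acc-b = 16-59 = -43

-43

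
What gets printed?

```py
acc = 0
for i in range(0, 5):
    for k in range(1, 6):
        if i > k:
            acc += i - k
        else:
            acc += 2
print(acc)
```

48

i=0,k=1: not 0>1, acc = 0+2 = 2
i=0,k=2: not 0>2, acc = 2+2 = 4
i=0,k=3: not 0>3, acc = 4+2 = 6
i=0,k=4: not 0>4, acc = 6+2 = 8
i=0,k=5: not 0>5, acc = 8+2 = 10
i=1,k=1: not 1>1, acc = 10+2 = 12
i=1,k=2: not 1>2, acc = 12+2 = 14
i=1,k=3: not 1>3, acc = 14+2 = 16
i=1,k=4: not 1>4, acc = 16+2 = 18
i=1,k=5: not 1>5, acc = 18+2 = 20
i=2,k=1: 2>1, acc = 20+1 = 21
i=2,k=2: not 2>2, acc = 21+2 = 23
i=2,k=3: not 2>3, acc = 23+2 = 25
i=2,k=4: not 2>4, acc = 25+2 = 27
i=2,k=5: not 2>5, acc = 27+2 = 29
i=3,k=1: 3>1, acc = 29+2 = 31
i=3,k=2: 3>2, acc = 31+1 = 32
i=3,k=3: not 3>3, acc = 32+2 = 34
i=3,k=4: not 3>4, acc = 34+2 = 36
i=3,k=5: not 3>5, acc = 36+2 = 38
i=4,k=1: 4>1, acc = 38+3 = 41
i=4,k=2: 4>2, acc = 41+2 = 43
i=4,k=3: 4>3, acc = 43+1 = 44
i=4,k=4: not 4>4, acc = 44+2 = 46
i=4,k=5: not 4>5, acc = 46+2 = 48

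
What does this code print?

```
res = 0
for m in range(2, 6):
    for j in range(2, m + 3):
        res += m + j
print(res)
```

138

m=2,j=2: res = 0+4 = 4
m=2,j=3: res = 4+5 = 9
m=2,j=4: res = 9+6 = 15
m=3,j=2: res = 15+5 = 20
m=3,j=3: res = 20+6 = 26
m=3,j=4: res = 26+7 = 33
m=3,j=5: res = 33+8 = 41
m=4,j=2: res = 41+6 = 47
m=4,j=3: res = 47+7 = 54
m=4,j=4: res = 54+8 = 62
m=4,j=5: res = 62+9 = 71
m=4,j=6: res = 71+10 = 81
m=5,j=2: res = 81+7 = 88
m=5,j=3: res = 88+8 = 96
m=5,j=4: res = 96+9 = 105
m=5,j=5: res = 105+10 = 115
m=5,j=6: res = 115+11 = 126
m=5,j=7: res = 126+12 = 138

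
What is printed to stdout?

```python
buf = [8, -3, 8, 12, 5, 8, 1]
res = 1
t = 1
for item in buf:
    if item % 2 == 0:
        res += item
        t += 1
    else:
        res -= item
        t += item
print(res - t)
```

item=8: even, res = 1+8 = 9; t=2
item=-3: not even, res = 9-(-3) = 12; t=-1
item=8: even, res = 12+8 = 20; t=0
item=12: even, res = 20+12 = 32; t=1
item=5: not even, res = 32-5 = 27; t=6
item=8: even, res = 27+8 = 35; t=7
item=1: not even, res = 35-1 = 34; t=8
res-t = 34-8 = 26

26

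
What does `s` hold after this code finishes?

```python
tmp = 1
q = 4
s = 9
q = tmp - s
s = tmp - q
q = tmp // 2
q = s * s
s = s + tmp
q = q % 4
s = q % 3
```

1

q = 1-9 = -8
s = 1-(-8) = 9
q = 1//2 = 0
q = 9*9 = 81
s = 9+1 = 10
q = 81%4 = 1
s = 1%3 = 1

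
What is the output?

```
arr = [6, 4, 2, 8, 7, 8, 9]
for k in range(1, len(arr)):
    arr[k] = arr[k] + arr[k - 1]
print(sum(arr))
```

k=1: arr[1] = 4+6 = 10 → [6, 10, 2, 8, 7, 8, 9]
k=2: arr[2] = 2+10 = 12 → [6, 10, 12, 8, 7, 8, 9]
k=3: arr[3] = 8+12 = 20 → [6, 10, 12, 20, 7, 8, 9]
k=4: arr[4] = 7+20 = 27 → [6, 10, 12, 20, 27, 8, 9]
k=5: arr[5] = 8+27 = 35 → [6, 10, 12, 20, 27, 35, 9]
k=6: arr[6] = 9+35 = 44 → [6, 10, 12, 20, 27, 35, 44]
sum = 154

154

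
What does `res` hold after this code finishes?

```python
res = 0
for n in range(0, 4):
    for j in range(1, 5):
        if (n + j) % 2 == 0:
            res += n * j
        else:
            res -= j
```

8

n=0,j=1: odd sum, res = 0-1 = -1
n=0,j=2: even sum, res = (-1)+0 = -1
n=0,j=3: odd sum, res = (-1)-3 = -4
n=0,j=4: even sum, res = (-4)+0 = -4
n=1,j=1: even sum, res = (-4)+1 = -3
n=1,j=2: odd sum, res = (-3)-2 = -5
n=1,j=3: even sum, res = (-5)+3 = -2
n=1,j=4: odd sum, res = (-2)-4 = -6
n=2,j=1: odd sum, res = (-6)-1 = -7
n=2,j=2: even sum, res = (-7)+4 = -3
n=2,j=3: odd sum, res = (-3)-3 = -6
n=2,j=4: even sum, res = (-6)+8 = 2
n=3,j=1: even sum, res = 2+3 = 5
n=3,j=2: odd sum, res = 5-2 = 3
n=3,j=3: even sum, res = 3+9 = 12
n=3,j=4: odd sum, res = 12-4 = 8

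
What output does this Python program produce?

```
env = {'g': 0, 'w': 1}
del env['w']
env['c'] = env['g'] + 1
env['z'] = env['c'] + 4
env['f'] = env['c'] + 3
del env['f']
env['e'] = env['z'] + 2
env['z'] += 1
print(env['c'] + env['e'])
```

8

del 'w' → {'g': 0}
env['c'] = env['g']+1 = 1 → {'g': 0, 'c': 1}
env['z'] = env['c']+4 = 5 → {'g': 0, 'c': 1, 'z': 5}
env['f'] = env['c']+3 = 4 → {'g': 0, 'c': 1, 'z': 5, 'f': 4}
del 'f' → {'g': 0, 'c': 1, 'z': 5}
env['e'] = env['z']+2 = 7 → {'g': 0, 'c': 1, 'z': 5, 'e': 7}
env['z'] = 5+1 = 6 → {'g': 0, 'c': 1, 'z': 6, 'e': 7}
env['c']+env['e'] = 1+7 = 8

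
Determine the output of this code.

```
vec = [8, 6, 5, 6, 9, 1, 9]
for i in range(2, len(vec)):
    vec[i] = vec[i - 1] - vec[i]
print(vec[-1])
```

i=2: vec[2] = 6-5 = 1 → [8, 6, 1, 6, 9, 1, 9]
i=3: vec[3] = 1-6 = -5 → [8, 6, 1, -5, 9, 1, 9]
i=4: vec[4] = (-5)-9 = -14 → [8, 6, 1, -5, -14, 1, 9]
i=5: vec[5] = (-14)-1 = -15 → [8, 6, 1, -5, -14, -15, 9]
i=6: vec[6] = (-15)-9 = -24 → [8, 6, 1, -5, -14, -15, -24]

-24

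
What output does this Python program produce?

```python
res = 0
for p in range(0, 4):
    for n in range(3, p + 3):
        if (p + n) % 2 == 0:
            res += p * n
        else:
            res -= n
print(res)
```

28

p=1,n=3: even sum, res = 0+3 = 3
p=2,n=3: odd sum, res = 3-3 = 0
p=2,n=4: even sum, res = 0+8 = 8
p=3,n=3: even sum, res = 8+9 = 17
p=3,n=4: odd sum, res = 17-4 = 13
p=3,n=5: even sum, res = 13+15 = 28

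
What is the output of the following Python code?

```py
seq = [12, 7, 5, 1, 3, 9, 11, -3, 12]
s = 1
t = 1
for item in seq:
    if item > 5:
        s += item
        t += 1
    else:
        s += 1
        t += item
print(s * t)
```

672

item=12: >5, s = 1+12 = 13; t=2
item=7: >5, s = 13+7 = 20; t=3
item=5: not >5, s = 20+1 = 21; t=8
item=1: not >5, s = 21+1 = 22; t=9
item=3: not >5, s = 22+1 = 23; t=12
item=9: >5, s = 23+9 = 32; t=13
item=11: >5, s = 32+11 = 43; t=14
item=-3: not >5, s = 43+1 = 44; t=11
item=12: >5, s = 44+12 = 56; t=12
s*t = 56*12 = 672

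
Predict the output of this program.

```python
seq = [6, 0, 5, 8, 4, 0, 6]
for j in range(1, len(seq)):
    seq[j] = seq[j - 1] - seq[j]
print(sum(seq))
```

j=1: seq[1] = 6-0 = 6 → [6, 6, 5, 8, 4, 0, 6]
j=2: seq[2] = 6-5 = 1 → [6, 6, 1, 8, 4, 0, 6]
j=3: seq[3] = 1-8 = -7 → [6, 6, 1, -7, 4, 0, 6]
j=4: seq[4] = (-7)-4 = -11 → [6, 6, 1, -7, -11, 0, 6]
j=5: seq[5] = (-11)-0 = -11 → [6, 6, 1, -7, -11, -11, 6]
j=6: seq[6] = (-11)-6 = -17 → [6, 6, 1, -7, -11, -11, -17]
sum = -33

-33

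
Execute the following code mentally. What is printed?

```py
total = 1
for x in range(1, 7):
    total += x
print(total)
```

22

x=1: total = 1+1 = 2
x=2: total = 2+2 = 4
x=3: total = 4+3 = 7
x=4: total = 7+4 = 11
x=5: total = 11+5 = 16
x=6: total = 16+6 = 22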